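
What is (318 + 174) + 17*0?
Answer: 492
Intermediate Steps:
(318 + 174) + 17*0 = 492 + 0 = 492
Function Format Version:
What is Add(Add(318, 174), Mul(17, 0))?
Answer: 492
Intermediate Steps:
Add(Add(318, 174), Mul(17, 0)) = Add(492, 0) = 492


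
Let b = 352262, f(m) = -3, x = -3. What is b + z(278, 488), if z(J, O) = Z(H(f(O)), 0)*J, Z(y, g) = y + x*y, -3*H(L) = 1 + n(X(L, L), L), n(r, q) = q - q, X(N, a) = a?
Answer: 1057342/3 ≈ 3.5245e+5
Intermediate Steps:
n(r, q) = 0
H(L) = -⅓ (H(L) = -(1 + 0)/3 = -⅓*1 = -⅓)
Z(y, g) = -2*y (Z(y, g) = y - 3*y = -2*y)
z(J, O) = 2*J/3 (z(J, O) = (-2*(-⅓))*J = 2*J/3)
b + z(278, 488) = 352262 + (⅔)*278 = 352262 + 556/3 = 1057342/3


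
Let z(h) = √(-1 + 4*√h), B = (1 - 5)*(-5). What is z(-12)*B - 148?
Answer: -148 + 20*√(-1 + 8*I*√3) ≈ -97.221 + 54.576*I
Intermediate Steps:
B = 20 (B = -4*(-5) = 20)
z(-12)*B - 148 = √(-1 + 4*√(-12))*20 - 148 = √(-1 + 4*(2*I*√3))*20 - 148 = √(-1 + 8*I*√3)*20 - 148 = 20*√(-1 + 8*I*√3) - 148 = -148 + 20*√(-1 + 8*I*√3)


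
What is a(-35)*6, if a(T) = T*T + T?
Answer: 7140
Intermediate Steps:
a(T) = T + T² (a(T) = T² + T = T + T²)
a(-35)*6 = -35*(1 - 35)*6 = -35*(-34)*6 = 1190*6 = 7140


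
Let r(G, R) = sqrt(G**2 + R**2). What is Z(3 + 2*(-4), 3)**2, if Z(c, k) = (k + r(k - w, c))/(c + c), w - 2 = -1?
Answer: (3 + sqrt(29))**2/100 ≈ 0.70311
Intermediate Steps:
w = 1 (w = 2 - 1 = 1)
Z(c, k) = (k + sqrt(c**2 + (-1 + k)**2))/(2*c) (Z(c, k) = (k + sqrt((k - 1*1)**2 + c**2))/(c + c) = (k + sqrt((k - 1)**2 + c**2))/((2*c)) = (k + sqrt((-1 + k)**2 + c**2))*(1/(2*c)) = (k + sqrt(c**2 + (-1 + k)**2))*(1/(2*c)) = (k + sqrt(c**2 + (-1 + k)**2))/(2*c))
Z(3 + 2*(-4), 3)**2 = ((3 + sqrt((3 + 2*(-4))**2 + (-1 + 3)**2))/(2*(3 + 2*(-4))))**2 = ((3 + sqrt((3 - 8)**2 + 2**2))/(2*(3 - 8)))**2 = ((1/2)*(3 + sqrt((-5)**2 + 4))/(-5))**2 = ((1/2)*(-1/5)*(3 + sqrt(25 + 4)))**2 = ((1/2)*(-1/5)*(3 + sqrt(29)))**2 = (-3/10 - sqrt(29)/10)**2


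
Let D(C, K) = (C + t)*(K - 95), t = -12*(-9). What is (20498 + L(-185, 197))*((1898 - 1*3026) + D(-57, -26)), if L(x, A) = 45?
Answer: -149943357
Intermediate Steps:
t = 108
D(C, K) = (-95 + K)*(108 + C) (D(C, K) = (C + 108)*(K - 95) = (108 + C)*(-95 + K) = (-95 + K)*(108 + C))
(20498 + L(-185, 197))*((1898 - 1*3026) + D(-57, -26)) = (20498 + 45)*((1898 - 1*3026) + (-10260 - 95*(-57) + 108*(-26) - 57*(-26))) = 20543*((1898 - 3026) + (-10260 + 5415 - 2808 + 1482)) = 20543*(-1128 - 6171) = 20543*(-7299) = -149943357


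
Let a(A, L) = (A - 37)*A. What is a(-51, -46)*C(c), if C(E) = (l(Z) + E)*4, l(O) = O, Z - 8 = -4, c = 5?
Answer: 161568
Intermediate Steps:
Z = 4 (Z = 8 - 4 = 4)
a(A, L) = A*(-37 + A) (a(A, L) = (-37 + A)*A = A*(-37 + A))
C(E) = 16 + 4*E (C(E) = (4 + E)*4 = 16 + 4*E)
a(-51, -46)*C(c) = (-51*(-37 - 51))*(16 + 4*5) = (-51*(-88))*(16 + 20) = 4488*36 = 161568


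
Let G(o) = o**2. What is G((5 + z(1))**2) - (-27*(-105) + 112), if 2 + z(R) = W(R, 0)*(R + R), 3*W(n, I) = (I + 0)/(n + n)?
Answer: -2866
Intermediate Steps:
W(n, I) = I/(6*n) (W(n, I) = ((I + 0)/(n + n))/3 = (I/((2*n)))/3 = (I*(1/(2*n)))/3 = (I/(2*n))/3 = I/(6*n))
z(R) = -2 (z(R) = -2 + ((1/6)*0/R)*(R + R) = -2 + 0*(2*R) = -2 + 0 = -2)
G((5 + z(1))**2) - (-27*(-105) + 112) = ((5 - 2)**2)**2 - (-27*(-105) + 112) = (3**2)**2 - (2835 + 112) = 9**2 - 1*2947 = 81 - 2947 = -2866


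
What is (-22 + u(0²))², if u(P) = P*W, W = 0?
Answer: 484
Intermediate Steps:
u(P) = 0 (u(P) = P*0 = 0)
(-22 + u(0²))² = (-22 + 0)² = (-22)² = 484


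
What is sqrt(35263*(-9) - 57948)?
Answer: I*sqrt(375315) ≈ 612.63*I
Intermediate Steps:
sqrt(35263*(-9) - 57948) = sqrt(-317367 - 57948) = sqrt(-375315) = I*sqrt(375315)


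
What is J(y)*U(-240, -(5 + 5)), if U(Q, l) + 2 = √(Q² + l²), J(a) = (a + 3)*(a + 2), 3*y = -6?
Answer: 0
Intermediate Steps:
y = -2 (y = (⅓)*(-6) = -2)
J(a) = (2 + a)*(3 + a) (J(a) = (3 + a)*(2 + a) = (2 + a)*(3 + a))
U(Q, l) = -2 + √(Q² + l²)
J(y)*U(-240, -(5 + 5)) = (6 + (-2)² + 5*(-2))*(-2 + √((-240)² + (-(5 + 5))²)) = (6 + 4 - 10)*(-2 + √(57600 + (-1*10)²)) = 0*(-2 + √(57600 + (-10)²)) = 0*(-2 + √(57600 + 100)) = 0*(-2 + √57700) = 0*(-2 + 10*√577) = 0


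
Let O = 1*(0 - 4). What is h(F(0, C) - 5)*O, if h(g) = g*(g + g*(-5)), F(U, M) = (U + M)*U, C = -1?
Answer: 400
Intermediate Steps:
F(U, M) = U*(M + U) (F(U, M) = (M + U)*U = U*(M + U))
h(g) = -4*g**2 (h(g) = g*(g - 5*g) = g*(-4*g) = -4*g**2)
O = -4 (O = 1*(-4) = -4)
h(F(0, C) - 5)*O = -4*(0*(-1 + 0) - 5)**2*(-4) = -4*(0*(-1) - 5)**2*(-4) = -4*(0 - 5)**2*(-4) = -4*(-5)**2*(-4) = -4*25*(-4) = -100*(-4) = 400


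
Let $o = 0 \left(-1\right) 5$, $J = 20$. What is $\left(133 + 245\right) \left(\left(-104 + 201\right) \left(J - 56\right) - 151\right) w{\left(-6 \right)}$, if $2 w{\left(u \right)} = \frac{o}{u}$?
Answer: $0$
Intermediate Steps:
$o = 0$ ($o = 0 \cdot 5 = 0$)
$w{\left(u \right)} = 0$ ($w{\left(u \right)} = \frac{0 \frac{1}{u}}{2} = \frac{1}{2} \cdot 0 = 0$)
$\left(133 + 245\right) \left(\left(-104 + 201\right) \left(J - 56\right) - 151\right) w{\left(-6 \right)} = \left(133 + 245\right) \left(\left(-104 + 201\right) \left(20 - 56\right) - 151\right) 0 = 378 \left(97 \left(-36\right) - 151\right) 0 = 378 \left(-3492 - 151\right) 0 = 378 \left(-3643\right) 0 = \left(-1377054\right) 0 = 0$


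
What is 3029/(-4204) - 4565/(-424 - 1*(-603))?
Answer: -19733451/752516 ≈ -26.223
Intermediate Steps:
3029/(-4204) - 4565/(-424 - 1*(-603)) = 3029*(-1/4204) - 4565/(-424 + 603) = -3029/4204 - 4565/179 = -19733451/752516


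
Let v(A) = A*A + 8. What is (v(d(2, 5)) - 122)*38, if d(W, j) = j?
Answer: -3382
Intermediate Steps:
v(A) = 8 + A² (v(A) = A² + 8 = 8 + A²)
(v(d(2, 5)) - 122)*38 = ((8 + 5²) - 122)*38 = ((8 + 25) - 122)*38 = (33 - 122)*38 = -89*38 = -3382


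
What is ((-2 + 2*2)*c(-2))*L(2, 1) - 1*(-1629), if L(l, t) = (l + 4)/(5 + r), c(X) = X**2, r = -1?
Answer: 1641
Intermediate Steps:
L(l, t) = 1 + l/4 (L(l, t) = (l + 4)/(5 - 1) = (4 + l)/4 = (4 + l)*(1/4) = 1 + l/4)
((-2 + 2*2)*c(-2))*L(2, 1) - 1*(-1629) = ((-2 + 2*2)*(-2)**2)*(1 + (1/4)*2) - 1*(-1629) = ((-2 + 4)*4)*(1 + 1/2) + 1629 = (2*4)*(3/2) + 1629 = 8*(3/2) + 1629 = 12 + 1629 = 1641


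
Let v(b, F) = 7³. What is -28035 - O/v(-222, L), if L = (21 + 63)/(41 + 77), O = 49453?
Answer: -9665458/343 ≈ -28179.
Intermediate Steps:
L = 42/59 (L = 84/118 = 84*(1/118) = 42/59 ≈ 0.71186)
v(b, F) = 343
-28035 - O/v(-222, L) = -28035 - 49453/343 = -9665458/343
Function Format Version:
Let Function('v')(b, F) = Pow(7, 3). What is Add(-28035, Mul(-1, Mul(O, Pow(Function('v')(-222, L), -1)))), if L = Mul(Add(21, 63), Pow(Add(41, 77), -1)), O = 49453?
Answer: Rational(-9665458, 343) ≈ -28179.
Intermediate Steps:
L = Rational(42, 59) (L = Mul(84, Pow(118, -1)) = Mul(84, Rational(1, 118)) = Rational(42, 59) ≈ 0.71186)
Function('v')(b, F) = 343
Add(-28035, Mul(-1, Mul(O, Pow(Function('v')(-222, L), -1)))) = Add(-28035, Mul(-1, Mul(49453, Pow(343, -1)))) = Add(-28035, Mul(-1, Mul(49453, Rational(1, 343)))) = Add(-28035, Mul(-1, Rational(49453, 343))) = Add(-28035, Rational(-49453, 343)) = Rational(-9665458, 343)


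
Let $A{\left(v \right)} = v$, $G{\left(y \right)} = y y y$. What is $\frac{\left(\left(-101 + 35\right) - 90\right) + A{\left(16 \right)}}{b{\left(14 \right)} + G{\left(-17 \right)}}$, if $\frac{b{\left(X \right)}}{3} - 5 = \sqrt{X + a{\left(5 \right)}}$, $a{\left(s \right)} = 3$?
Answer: $\frac{685720}{23990251} + \frac{420 \sqrt{17}}{23990251} \approx 0.028655$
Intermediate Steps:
$G{\left(y \right)} = y^{3}$ ($G{\left(y \right)} = y^{2} y = y^{3}$)
$b{\left(X \right)} = 15 + 3 \sqrt{3 + X}$ ($b{\left(X \right)} = 15 + 3 \sqrt{X + 3} = 15 + 3 \sqrt{3 + X}$)
$\frac{\left(\left(-101 + 35\right) - 90\right) + A{\left(16 \right)}}{b{\left(14 \right)} + G{\left(-17 \right)}} = \frac{\left(\left(-101 + 35\right) - 90\right) + 16}{\left(15 + 3 \sqrt{3 + 14}\right) + \left(-17\right)^{3}} = \frac{\left(-66 - 90\right) + 16}{\left(15 + 3 \sqrt{17}\right) - 4913} = \frac{-156 + 16}{-4898 + 3 \sqrt{17}} = - \frac{140}{-4898 + 3 \sqrt{17}}$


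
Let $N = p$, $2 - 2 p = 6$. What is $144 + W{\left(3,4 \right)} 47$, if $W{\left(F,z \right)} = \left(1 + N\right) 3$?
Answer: $3$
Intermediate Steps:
$p = -2$ ($p = 1 - 3 = -2$)
$N = -2$
$W{\left(F,z \right)} = -3$ ($W{\left(F,z \right)} = \left(1 - 2\right) 3 = \left(-1\right) 3 = -3$)
$144 + W{\left(3,4 \right)} 47 = 144 - 141 = 3$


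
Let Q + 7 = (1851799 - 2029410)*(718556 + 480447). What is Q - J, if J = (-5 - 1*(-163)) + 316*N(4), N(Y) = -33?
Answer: -212956111570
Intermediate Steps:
Q = -212956121840 (Q = -7 + (1851799 - 2029410)*(718556 + 480447) = -7 - 177611*1199003 = -7 - 212956121833 = -212956121840)
J = -10270 (J = (-5 - 1*(-163)) + 316*(-33) = (-5 + 163) - 10428 = 158 - 10428 = -10270)
Q - J = -212956121840 - 1*(-10270) = -212956121840 + 10270 = -212956111570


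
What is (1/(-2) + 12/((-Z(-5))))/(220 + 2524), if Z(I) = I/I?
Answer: -25/5488 ≈ -0.0045554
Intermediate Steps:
Z(I) = 1
(1/(-2) + 12/((-Z(-5))))/(220 + 2524) = (1/(-2) + 12/((-1*1)))/(220 + 2524) = (1*(-½) + 12/(-1))/2744 = (-½ + 12*(-1))/2744 = (-½ - 12)/2744 = (1/2744)*(-25/2) = -25/5488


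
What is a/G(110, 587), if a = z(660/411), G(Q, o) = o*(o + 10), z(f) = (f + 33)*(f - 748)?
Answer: -484795696/6577389591 ≈ -0.073706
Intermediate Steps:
z(f) = (-748 + f)*(33 + f) (z(f) = (33 + f)*(-748 + f) = (-748 + f)*(33 + f))
G(Q, o) = o*(10 + o)
a = -484795696/18769 (a = -24684 + (660/411)² - 471900/411 = -24684 + (660*(1/411))² - 471900/411 = -24684 + (220/137)² - 715*220/137 = -24684 + 48400/18769 - 157300/137 = -484795696/18769 ≈ -25830.)
a/G(110, 587) = -484795696*1/(587*(10 + 587))/18769 = -484795696/(18769*(587*597)) = -484795696/18769/350439 = -484795696/18769*1/350439 = -484795696/6577389591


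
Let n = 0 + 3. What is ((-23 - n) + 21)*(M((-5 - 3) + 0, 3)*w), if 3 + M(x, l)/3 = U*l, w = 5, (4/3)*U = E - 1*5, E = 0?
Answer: 4275/4 ≈ 1068.8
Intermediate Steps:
U = -15/4 (U = 3*(0 - 1*5)/4 = 3*(0 - 5)/4 = (¾)*(-5) = -15/4 ≈ -3.7500)
M(x, l) = -9 - 45*l/4 (M(x, l) = -9 + 3*(-15*l/4) = -9 - 45*l/4)
n = 3
((-23 - n) + 21)*(M((-5 - 3) + 0, 3)*w) = ((-23 - 1*3) + 21)*((-9 - 45/4*3)*5) = ((-23 - 3) + 21)*((-9 - 135/4)*5) = (-26 + 21)*(-171/4*5) = -5*(-855/4) = 4275/4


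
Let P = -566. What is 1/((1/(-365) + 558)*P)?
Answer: -365/115276654 ≈ -3.1663e-6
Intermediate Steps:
1/((1/(-365) + 558)*P) = 1/((1/(-365) + 558)*(-566)) = -1/566/(-1/365 + 558) = -1/566/(203669/365) = (365/203669)*(-1/566) = -365/115276654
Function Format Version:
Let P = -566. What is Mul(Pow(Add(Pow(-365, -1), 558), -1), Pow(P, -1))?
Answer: Rational(-365, 115276654) ≈ -3.1663e-6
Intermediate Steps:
Mul(Pow(Add(Pow(-365, -1), 558), -1), Pow(P, -1)) = Mul(Pow(Add(Pow(-365, -1), 558), -1), Pow(-566, -1)) = Mul(Pow(Add(Rational(-1, 365), 558), -1), Rational(-1, 566)) = Mul(Pow(Rational(203669, 365), -1), Rational(-1, 566)) = Mul(Rational(365, 203669), Rational(-1, 566)) = Rational(-365, 115276654)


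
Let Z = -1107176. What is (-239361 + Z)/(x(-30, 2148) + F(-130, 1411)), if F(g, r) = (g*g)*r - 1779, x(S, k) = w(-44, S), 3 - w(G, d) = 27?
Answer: -1346537/23844097 ≈ -0.056473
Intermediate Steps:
w(G, d) = -24 (w(G, d) = 3 - 1*27 = 3 - 27 = -24)
x(S, k) = -24
F(g, r) = -1779 + r*g² (F(g, r) = g²*r - 1779 = r*g² - 1779 = -1779 + r*g²)
(-239361 + Z)/(x(-30, 2148) + F(-130, 1411)) = (-239361 - 1107176)/(-24 + (-1779 + 1411*(-130)²)) = -1346537/(-24 + (-1779 + 1411*16900)) = -1346537/(-24 + (-1779 + 23845900)) = -1346537/(-24 + 23844121) = -1346537/23844097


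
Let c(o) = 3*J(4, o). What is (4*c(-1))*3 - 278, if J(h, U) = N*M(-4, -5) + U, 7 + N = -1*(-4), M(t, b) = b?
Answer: 226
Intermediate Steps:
N = -3 (N = -7 - 1*(-4) = -7 + 4 = -3)
J(h, U) = 15 + U (J(h, U) = -3*(-5) + U = 15 + U)
c(o) = 45 + 3*o (c(o) = 3*(15 + o) = 45 + 3*o)
(4*c(-1))*3 - 278 = (4*(45 + 3*(-1)))*3 - 278 = (4*(45 - 3))*3 - 278 = (4*42)*3 - 278 = 168*3 - 278 = 504 - 278 = 226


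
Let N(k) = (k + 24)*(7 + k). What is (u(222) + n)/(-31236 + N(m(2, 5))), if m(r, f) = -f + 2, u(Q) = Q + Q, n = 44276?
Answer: -2795/1947 ≈ -1.4355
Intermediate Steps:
u(Q) = 2*Q
m(r, f) = 2 - f
N(k) = (7 + k)*(24 + k) (N(k) = (24 + k)*(7 + k) = (7 + k)*(24 + k))
(u(222) + n)/(-31236 + N(m(2, 5))) = (2*222 + 44276)/(-31236 + (168 + (2 - 1*5)² + 31*(2 - 1*5))) = (444 + 44276)/(-31236 + (168 + (2 - 5)² + 31*(2 - 5))) = 44720/(-31236 + (168 + (-3)² + 31*(-3))) = 44720/(-31236 + (168 + 9 - 93)) = 44720/(-31236 + 84) = 44720/(-31152) = 44720*(-1/31152) = -2795/1947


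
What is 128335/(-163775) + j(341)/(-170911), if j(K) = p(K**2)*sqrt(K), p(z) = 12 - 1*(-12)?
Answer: -25667/32755 - 24*sqrt(341)/170911 ≈ -0.78620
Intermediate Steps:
p(z) = 24 (p(z) = 12 + 12 = 24)
j(K) = 24*sqrt(K)
128335/(-163775) + j(341)/(-170911) = 128335/(-163775) + (24*sqrt(341))/(-170911) = 128335*(-1/163775) + (24*sqrt(341))*(-1/170911) = -25667/32755 - 24*sqrt(341)/170911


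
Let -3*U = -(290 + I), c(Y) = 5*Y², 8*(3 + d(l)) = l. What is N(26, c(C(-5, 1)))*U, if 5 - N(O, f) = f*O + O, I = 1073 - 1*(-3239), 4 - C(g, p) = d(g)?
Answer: -186025879/16 ≈ -1.1627e+7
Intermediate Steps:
d(l) = -3 + l/8
C(g, p) = 7 - g/8 (C(g, p) = 4 - (-3 + g/8) = 4 + (3 - g/8) = 7 - g/8)
I = 4312 (I = 1073 + 3239 = 4312)
N(O, f) = 5 - O - O*f (N(O, f) = 5 - (f*O + O) = 5 - (O*f + O) = 5 - (O + O*f) = 5 + (-O - O*f) = 5 - O - O*f)
U = 1534 (U = -(-1)*(290 + 4312)/3 = -(-1)*4602/3 = -⅓*(-4602) = 1534)
N(26, c(C(-5, 1)))*U = (5 - 1*26 - 1*26*5*(7 - ⅛*(-5))²)*1534 = (5 - 26 - 1*26*5*(7 + 5/8)²)*1534 = (5 - 26 - 1*26*5*(61/8)²)*1534 = (5 - 26 - 1*26*5*(3721/64))*1534 = (5 - 26 - 1*26*18605/64)*1534 = (5 - 26 - 241865/32)*1534 = -242537/32*1534 = -186025879/16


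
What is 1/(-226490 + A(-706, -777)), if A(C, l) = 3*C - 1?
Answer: -1/228609 ≈ -4.3743e-6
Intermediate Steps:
A(C, l) = -1 + 3*C
1/(-226490 + A(-706, -777)) = 1/(-226490 + (-1 + 3*(-706))) = 1/(-226490 + (-1 - 2118)) = 1/(-226490 - 2119) = 1/(-228609) = -1/228609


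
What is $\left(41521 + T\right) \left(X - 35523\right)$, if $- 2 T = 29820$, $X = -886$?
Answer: $-968879899$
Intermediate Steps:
$T = -14910$ ($T = \left(- \frac{1}{2}\right) 29820 = -14910$)
$\left(41521 + T\right) \left(X - 35523\right) = \left(41521 - 14910\right) \left(-886 - 35523\right) = 26611 \left(-36409\right) = -968879899$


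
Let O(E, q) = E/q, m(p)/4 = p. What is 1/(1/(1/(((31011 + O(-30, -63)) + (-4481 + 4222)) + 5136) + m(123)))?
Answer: 370799757/753658 ≈ 492.00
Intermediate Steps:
m(p) = 4*p
1/(1/(1/(((31011 + O(-30, -63)) + (-4481 + 4222)) + 5136) + m(123))) = 1/(1/(1/(((31011 - 30/(-63)) + (-4481 + 4222)) + 5136) + 4*123)) = 1/(1/(1/(((31011 - 30*(-1/63)) - 259) + 5136) + 492)) = 1/(1/(1/(((31011 + 10/21) - 259) + 5136) + 492)) = 1/(1/(1/((651241/21 - 259) + 5136) + 492)) = 1/(1/(1/(645802/21 + 5136) + 492)) = 1/(1/(1/(753658/21) + 492)) = 1/(1/(21/753658 + 492)) = 1/(1/(370799757/753658)) = 1/(753658/370799757) = 370799757/753658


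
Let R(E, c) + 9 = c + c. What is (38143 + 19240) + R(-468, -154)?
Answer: 57066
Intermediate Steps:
R(E, c) = -9 + 2*c (R(E, c) = -9 + (c + c) = -9 + 2*c)
(38143 + 19240) + R(-468, -154) = (38143 + 19240) + (-9 + 2*(-154)) = 57383 + (-9 - 308) = 57383 - 317 = 57066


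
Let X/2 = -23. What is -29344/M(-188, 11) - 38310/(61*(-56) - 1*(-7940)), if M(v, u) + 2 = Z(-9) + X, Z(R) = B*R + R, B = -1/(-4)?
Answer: 86988259/178698 ≈ 486.79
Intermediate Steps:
B = 1/4 (B = -1*(-1/4) = 1/4 ≈ 0.25000)
X = -46 (X = 2*(-23) = -46)
Z(R) = 5*R/4 (Z(R) = R/4 + R = 5*R/4)
M(v, u) = -237/4 (M(v, u) = -2 + ((5/4)*(-9) - 46) = -2 + (-45/4 - 46) = -2 - 229/4 = -237/4)
-29344/M(-188, 11) - 38310/(61*(-56) - 1*(-7940)) = -29344/(-237/4) - 38310/(61*(-56) - 1*(-7940)) = -29344*(-4/237) - 38310/(-3416 + 7940) = 117376/237 - 38310/4524 = 117376/237 - 38310*1/4524 = 117376/237 - 6385/754 = 86988259/178698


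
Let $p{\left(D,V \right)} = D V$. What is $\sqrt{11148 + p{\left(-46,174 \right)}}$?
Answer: $2 \sqrt{786} \approx 56.071$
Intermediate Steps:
$\sqrt{11148 + p{\left(-46,174 \right)}} = \sqrt{11148 - 8004} = \sqrt{3144} = 2 \sqrt{786}$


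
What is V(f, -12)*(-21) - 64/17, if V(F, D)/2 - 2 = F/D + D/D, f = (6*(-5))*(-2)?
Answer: 1364/17 ≈ 80.235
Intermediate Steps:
f = 60 (f = -30*(-2) = 60)
V(F, D) = 6 + 2*F/D (V(F, D) = 4 + 2*(F/D + D/D) = 4 + 2*(F/D + 1) = 4 + 2*(1 + F/D) = 4 + (2 + 2*F/D) = 6 + 2*F/D)
V(f, -12)*(-21) - 64/17 = (6 + 2*60/(-12))*(-21) - 64/17 = (6 + 2*60*(-1/12))*(-21) - 64*1/17 = (6 - 10)*(-21) - 64/17 = -4*(-21) - 64/17 = 84 - 64/17 = 1364/17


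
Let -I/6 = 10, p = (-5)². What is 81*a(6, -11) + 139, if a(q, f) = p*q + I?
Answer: 7429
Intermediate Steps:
p = 25
I = -60 (I = -6*10 = -60)
a(q, f) = -60 + 25*q (a(q, f) = 25*q - 60 = -60 + 25*q)
81*a(6, -11) + 139 = 81*(-60 + 25*6) + 139 = 81*(-60 + 150) + 139 = 81*90 + 139 = 7290 + 139 = 7429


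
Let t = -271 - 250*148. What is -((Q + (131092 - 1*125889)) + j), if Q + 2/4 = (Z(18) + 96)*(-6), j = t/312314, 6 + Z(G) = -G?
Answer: -744928333/156157 ≈ -4770.4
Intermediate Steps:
t = -37271 (t = -271 - 37000 = -37271)
Z(G) = -6 - G
j = -37271/312314 ≈ -0.11934
Q = -865/2 (Q = -½ + ((-6 - 1*18) + 96)*(-6) = -½ + ((-6 - 18) + 96)*(-6) = -½ + (-24 + 96)*(-6) = -½ + 72*(-6) = -½ - 432 = -865/2 ≈ -432.50)
-((Q + (131092 - 1*125889)) + j) = -((-865/2 + (131092 - 1*125889)) - 37271/312314) = -((-865/2 + (131092 - 125889)) - 37271/312314) = -((-865/2 + 5203) - 37271/312314) = -(9541/2 - 37271/312314) = -1*744928333/156157 = -744928333/156157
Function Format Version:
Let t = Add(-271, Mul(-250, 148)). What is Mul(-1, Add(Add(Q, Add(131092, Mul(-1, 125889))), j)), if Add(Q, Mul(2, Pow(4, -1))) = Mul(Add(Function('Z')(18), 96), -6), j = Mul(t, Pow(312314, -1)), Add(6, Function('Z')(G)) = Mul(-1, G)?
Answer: Rational(-744928333, 156157) ≈ -4770.4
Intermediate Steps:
t = -37271 (t = Add(-271, -37000) = -37271)
Function('Z')(G) = Add(-6, Mul(-1, G))
j = Rational(-37271, 312314) (j = Mul(-37271, Pow(312314, -1)) = Mul(-37271, Rational(1, 312314)) = Rational(-37271, 312314) ≈ -0.11934)
Q = Rational(-865, 2) (Q = Add(Rational(-1, 2), Mul(Add(Add(-6, Mul(-1, 18)), 96), -6)) = Add(Rational(-1, 2), Mul(Add(Add(-6, -18), 96), -6)) = Add(Rational(-1, 2), Mul(Add(-24, 96), -6)) = Add(Rational(-1, 2), Mul(72, -6)) = Add(Rational(-1, 2), -432) = Rational(-865, 2) ≈ -432.50)
Mul(-1, Add(Add(Q, Add(131092, Mul(-1, 125889))), j)) = Mul(-1, Add(Add(Rational(-865, 2), Add(131092, Mul(-1, 125889))), Rational(-37271, 312314))) = Mul(-1, Add(Add(Rational(-865, 2), Add(131092, -125889)), Rational(-37271, 312314))) = Mul(-1, Add(Add(Rational(-865, 2), 5203), Rational(-37271, 312314))) = Mul(-1, Add(Rational(9541, 2), Rational(-37271, 312314))) = Mul(-1, Rational(744928333, 156157)) = Rational(-744928333, 156157)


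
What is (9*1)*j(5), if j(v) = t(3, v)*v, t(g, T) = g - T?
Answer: -90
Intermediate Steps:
j(v) = v*(3 - v) (j(v) = (3 - v)*v = v*(3 - v))
(9*1)*j(5) = (9*1)*(5*(3 - 1*5)) = 9*(5*(3 - 5)) = 9*(5*(-2)) = 9*(-10) = -90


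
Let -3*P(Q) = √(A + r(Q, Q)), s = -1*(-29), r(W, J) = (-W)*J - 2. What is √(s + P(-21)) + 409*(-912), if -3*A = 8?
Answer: -373008 + √(261 - I*√4011)/3 ≈ -3.73e+5 - 0.64867*I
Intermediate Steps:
r(W, J) = -2 - J*W (r(W, J) = -J*W - 2 = -2 - J*W)
A = -8/3 (A = -⅓*8 = -8/3 ≈ -2.6667)
s = 29
P(Q) = -√(-14/3 - Q²)/3 (P(Q) = -√(-8/3 + (-2 - Q*Q))/3 = -√(-8/3 + (-2 - Q²))/3 = -√(-14/3 - Q²)/3)
√(s + P(-21)) + 409*(-912) = √(29 - √(-42 - 9*(-21)²)/9) + 409*(-912) = √(29 - √(-42 - 9*441)/9) - 373008 = √(29 - √(-42 - 3969)/9) - 373008 = √(29 - I*√4011/9) - 373008 = -373008 + √(29 - I*√4011/9)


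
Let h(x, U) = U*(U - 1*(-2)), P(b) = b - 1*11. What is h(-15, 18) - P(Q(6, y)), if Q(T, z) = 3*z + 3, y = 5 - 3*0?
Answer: 353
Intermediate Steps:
y = 5 (y = 5 + 0 = 5)
Q(T, z) = 3 + 3*z
P(b) = -11 + b (P(b) = b - 11 = -11 + b)
h(x, U) = U*(2 + U) (h(x, U) = U*(U + 2) = U*(2 + U))
h(-15, 18) - P(Q(6, y)) = 18*(2 + 18) - (-11 + (3 + 3*5)) = 18*20 - (-11 + (3 + 15)) = 360 - (-11 + 18) = 360 - 1*7 = 360 - 7 = 353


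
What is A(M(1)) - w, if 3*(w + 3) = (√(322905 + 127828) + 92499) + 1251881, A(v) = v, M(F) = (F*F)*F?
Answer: -1344368/3 - √450733/3 ≈ -4.4835e+5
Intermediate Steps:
M(F) = F³ (M(F) = F²*F = F³)
w = 1344371/3 + √450733/3 (w = -3 + ((√(322905 + 127828) + 92499) + 1251881)/3 = -3 + ((√450733 + 92499) + 1251881)/3 = -3 + ((92499 + √450733) + 1251881)/3 = -3 + (1344380 + √450733)/3 = -3 + (1344380/3 + √450733/3) = 1344371/3 + √450733/3 ≈ 4.4835e+5)
A(M(1)) - w = 1³ - (1344371/3 + √450733/3) = 1 + (-1344371/3 - √450733/3) = -1344368/3 - √450733/3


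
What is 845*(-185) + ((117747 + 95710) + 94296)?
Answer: 151428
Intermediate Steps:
845*(-185) + ((117747 + 95710) + 94296) = -156325 + (213457 + 94296) = -156325 + 307753 = 151428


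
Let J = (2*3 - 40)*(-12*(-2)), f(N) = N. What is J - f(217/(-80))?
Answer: -65063/80 ≈ -813.29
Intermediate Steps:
J = -816 (J = (6 - 40)*24 = -34*24 = -816)
J - f(217/(-80)) = -816 - 217/(-80) = -816 - 217*(-1)/80 = -816 - 1*(-217/80) = -816 + 217/80 = -65063/80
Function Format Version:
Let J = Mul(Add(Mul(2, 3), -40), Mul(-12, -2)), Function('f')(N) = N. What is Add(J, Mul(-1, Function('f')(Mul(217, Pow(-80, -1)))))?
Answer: Rational(-65063, 80) ≈ -813.29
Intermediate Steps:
J = -816 (J = Mul(Add(6, -40), 24) = Mul(-34, 24) = -816)
Add(J, Mul(-1, Function('f')(Mul(217, Pow(-80, -1))))) = Add(-816, Mul(-1, Mul(217, Pow(-80, -1)))) = Add(-816, Mul(-1, Mul(217, Rational(-1, 80)))) = Add(-816, Mul(-1, Rational(-217, 80))) = Add(-816, Rational(217, 80)) = Rational(-65063, 80)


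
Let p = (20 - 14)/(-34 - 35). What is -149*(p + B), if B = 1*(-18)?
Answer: 61984/23 ≈ 2695.0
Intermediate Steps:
p = -2/23 (p = 6/(-69) = 6*(-1/69) = -2/23 ≈ -0.086957)
B = -18
-149*(p + B) = -149*(-2/23 - 18) = -149*(-416/23) = 61984/23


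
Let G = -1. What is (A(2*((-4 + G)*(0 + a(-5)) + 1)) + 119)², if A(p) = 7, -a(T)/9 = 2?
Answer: 15876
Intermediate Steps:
a(T) = -18 (a(T) = -9*2 = -18)
(A(2*((-4 + G)*(0 + a(-5)) + 1)) + 119)² = (7 + 119)² = 126² = 15876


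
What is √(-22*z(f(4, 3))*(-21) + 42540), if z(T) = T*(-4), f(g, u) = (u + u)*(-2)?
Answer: 2*√16179 ≈ 254.39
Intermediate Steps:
f(g, u) = -4*u (f(g, u) = (2*u)*(-2) = -4*u)
z(T) = -4*T
√(-22*z(f(4, 3))*(-21) + 42540) = √(-(-88)*(-4*3)*(-21) + 42540) = √(-(-88)*(-12)*(-21) + 42540) = √(-22*48*(-21) + 42540) = √(-1056*(-21) + 42540) = √(22176 + 42540) = √64716 = 2*√16179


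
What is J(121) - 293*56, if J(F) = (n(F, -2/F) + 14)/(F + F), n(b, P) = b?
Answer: -3970601/242 ≈ -16407.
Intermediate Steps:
J(F) = (14 + F)/(2*F) (J(F) = (F + 14)/(F + F) = (14 + F)/((2*F)) = (14 + F)*(1/(2*F)) = (14 + F)/(2*F))
J(121) - 293*56 = (½)*(14 + 121)/121 - 293*56 = (½)*(1/121)*135 - 16408 = 135/242 - 16408 = -3970601/242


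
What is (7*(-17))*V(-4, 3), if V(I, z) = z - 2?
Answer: -119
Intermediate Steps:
V(I, z) = -2 + z
(7*(-17))*V(-4, 3) = (7*(-17))*(-2 + 3) = -119*1 = -119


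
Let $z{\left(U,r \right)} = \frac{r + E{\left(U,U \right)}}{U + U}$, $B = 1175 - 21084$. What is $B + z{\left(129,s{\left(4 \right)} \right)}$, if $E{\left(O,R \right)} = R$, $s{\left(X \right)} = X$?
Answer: $- \frac{5136389}{258} \approx -19909.0$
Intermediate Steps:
$B = -19909$ ($B = 1175 - 21084 = -19909$)
$z{\left(U,r \right)} = \frac{U + r}{2 U}$ ($z{\left(U,r \right)} = \frac{r + U}{U + U} = \frac{U + r}{2 U}$)
$B + z{\left(129,s{\left(4 \right)} \right)} = -19909 + \frac{129 + 4}{2 \cdot 129} = -19909 + \frac{1}{2} \cdot \frac{1}{129} \cdot 133 = -19909 + \frac{133}{258} = - \frac{5136389}{258}$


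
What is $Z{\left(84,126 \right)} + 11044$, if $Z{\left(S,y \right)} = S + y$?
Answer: $11254$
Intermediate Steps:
$Z{\left(84,126 \right)} + 11044 = \left(84 + 126\right) + 11044 = 210 + 11044 = 11254$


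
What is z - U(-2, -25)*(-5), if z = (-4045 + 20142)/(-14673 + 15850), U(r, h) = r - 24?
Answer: -136913/1177 ≈ -116.32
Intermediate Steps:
U(r, h) = -24 + r
z = 16097/1177 ≈ 13.676
z - U(-2, -25)*(-5) = 16097/1177 - (-24 - 2)*(-5) = 16097/1177 - (-26)*(-5) = 16097/1177 - 1*130 = 16097/1177 - 130 = -136913/1177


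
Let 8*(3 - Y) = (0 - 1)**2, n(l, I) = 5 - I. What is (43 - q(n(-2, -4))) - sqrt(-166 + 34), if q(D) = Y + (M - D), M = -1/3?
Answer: 1187/24 - 2*I*sqrt(33) ≈ 49.458 - 11.489*I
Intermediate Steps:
M = -1/3 (M = -1*1/3 = -1/3 ≈ -0.33333)
Y = 23/8 (Y = 3 - (0 - 1)**2/8 = 3 - 1/8*(-1)**2 = 3 - 1/8*1 = 3 - 1/8 = 23/8 ≈ 2.8750)
q(D) = 61/24 - D (q(D) = 23/8 + (-1/3 - D) = 61/24 - D)
(43 - q(n(-2, -4))) - sqrt(-166 + 34) = (43 - (61/24 - (5 - 1*(-4)))) - sqrt(-166 + 34) = (43 - (61/24 - (5 + 4))) - sqrt(-132) = (43 - (61/24 - 1*9)) - 2*I*sqrt(33) = (43 - (61/24 - 9)) - 2*I*sqrt(33) = (43 - 1*(-155/24)) - 2*I*sqrt(33) = (43 + 155/24) - 2*I*sqrt(33) = 1187/24 - 2*I*sqrt(33)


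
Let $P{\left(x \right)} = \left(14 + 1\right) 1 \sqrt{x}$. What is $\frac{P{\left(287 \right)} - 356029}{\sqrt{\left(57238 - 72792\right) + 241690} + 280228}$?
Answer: $- \frac{24942323653}{19631876462} - \frac{15 \sqrt{16225258}}{39263752924} + \frac{356029 \sqrt{56534}}{39263752924} + \frac{1050855 \sqrt{287}}{19631876462} \approx -1.2674$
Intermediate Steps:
$P{\left(x \right)} = 15 \sqrt{x}$
$\frac{P{\left(287 \right)} - 356029}{\sqrt{\left(57238 - 72792\right) + 241690} + 280228} = \frac{15 \sqrt{287} - 356029}{\sqrt{\left(57238 - 72792\right) + 241690} + 280228} = \frac{-356029 + 15 \sqrt{287}}{\sqrt{-15554 + 241690} + 280228} = \frac{-356029 + 15 \sqrt{287}}{\sqrt{226136} + 280228} = \frac{-356029 + 15 \sqrt{287}}{2 \sqrt{56534} + 280228} = \frac{-356029 + 15 \sqrt{287}}{280228 + 2 \sqrt{56534}}$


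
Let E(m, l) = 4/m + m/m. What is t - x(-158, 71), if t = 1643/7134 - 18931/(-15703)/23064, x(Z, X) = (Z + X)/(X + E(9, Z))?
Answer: 816781010597/570665486728 ≈ 1.4313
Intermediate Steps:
E(m, l) = 1 + 4/m (E(m, l) = 4/m + 1 = 1 + 4/m)
x(Z, X) = (X + Z)/(13/9 + X) (x(Z, X) = (Z + X)/(X + (4 + 9)/9) = (X + Z)/(X + (⅑)*13) = (X + Z)/(X + 13/9) = (X + Z)/(13/9 + X))
t = 806486345/3501015256 (t = 1643*(1/7134) - 18931*(-1/15703)*(1/23064) = 1643/7134 + (18931/15703)*(1/23064) = 1643/7134 + 18931/362173992 = 806486345/3501015256 ≈ 0.23036)
t - x(-158, 71) = 806486345/3501015256 - 9*(71 - 158)/(13 + 9*71) = 806486345/3501015256 - 9*(-87)/(13 + 639) = 806486345/3501015256 - 9*(-87)/652 = 806486345/3501015256 - 1*(-783/652) = 806486345/3501015256 + 783/652 = 816781010597/570665486728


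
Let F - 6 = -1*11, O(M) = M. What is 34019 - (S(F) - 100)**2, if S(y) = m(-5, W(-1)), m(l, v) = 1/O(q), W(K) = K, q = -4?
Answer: 383503/16 ≈ 23969.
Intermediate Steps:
F = -5 (F = 6 - 1*11 = 6 - 11 = -5)
m(l, v) = -1/4 (m(l, v) = 1/(-4) = -1/4)
S(y) = -1/4
34019 - (S(F) - 100)**2 = 34019 - (-1/4 - 100)**2 = 34019 - (-401/4)**2 = 34019 - 1*160801/16 = 34019 - 160801/16 = 383503/16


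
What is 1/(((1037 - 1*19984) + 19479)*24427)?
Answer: 1/12995164 ≈ 7.6952e-8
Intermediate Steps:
1/(((1037 - 1*19984) + 19479)*24427) = (1/24427)/((1037 - 19984) + 19479) = (1/24427)/(-18947 + 19479) = (1/24427)/532 = (1/532)*(1/24427) = 1/12995164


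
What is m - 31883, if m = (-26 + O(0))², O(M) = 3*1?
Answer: -31354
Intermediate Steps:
O(M) = 3
m = 529 (m = (-26 + 3)² = (-23)² = 529)
m - 31883 = 529 - 31883 = -31354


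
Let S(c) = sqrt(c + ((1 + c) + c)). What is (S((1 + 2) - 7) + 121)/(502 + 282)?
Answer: 121/784 + I*sqrt(11)/784 ≈ 0.15434 + 0.0042304*I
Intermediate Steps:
S(c) = sqrt(1 + 3*c) (S(c) = sqrt(c + (1 + 2*c)) = sqrt(1 + 3*c))
(S((1 + 2) - 7) + 121)/(502 + 282) = (sqrt(1 + 3*((1 + 2) - 7)) + 121)/(502 + 282) = (sqrt(1 + 3*(3 - 7)) + 121)/784 = (sqrt(1 + 3*(-4)) + 121)*(1/784) = (sqrt(1 - 12) + 121)*(1/784) = (sqrt(-11) + 121)*(1/784) = (I*sqrt(11) + 121)*(1/784) = (121 + I*sqrt(11))*(1/784) = 121/784 + I*sqrt(11)/784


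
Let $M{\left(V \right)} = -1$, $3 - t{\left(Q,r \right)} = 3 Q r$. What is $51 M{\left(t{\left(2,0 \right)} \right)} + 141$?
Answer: $90$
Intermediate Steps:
$t{\left(Q,r \right)} = 3 - 3 Q r$
$51 M{\left(t{\left(2,0 \right)} \right)} + 141 = 51 \left(-1\right) + 141 = -51 + 141 = 90$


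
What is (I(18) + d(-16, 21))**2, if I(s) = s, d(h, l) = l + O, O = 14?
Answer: 2809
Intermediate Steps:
d(h, l) = 14 + l (d(h, l) = l + 14 = 14 + l)
(I(18) + d(-16, 21))**2 = (18 + (14 + 21))**2 = (18 + 35)**2 = 53**2 = 2809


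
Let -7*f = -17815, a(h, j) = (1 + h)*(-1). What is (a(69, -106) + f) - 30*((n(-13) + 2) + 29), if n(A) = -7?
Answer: 1755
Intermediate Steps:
a(h, j) = -1 - h
f = 2545 (f = -⅐*(-17815) = 2545)
(a(69, -106) + f) - 30*((n(-13) + 2) + 29) = ((-1 - 1*69) + 2545) - 30*((-7 + 2) + 29) = ((-1 - 69) + 2545) - 30*(-5 + 29) = (-70 + 2545) - 30*24 = 2475 - 720 = 1755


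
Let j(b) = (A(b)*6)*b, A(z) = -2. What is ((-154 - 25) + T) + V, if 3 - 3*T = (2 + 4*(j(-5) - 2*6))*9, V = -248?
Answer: -1008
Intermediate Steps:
j(b) = -12*b (j(b) = (-2*6)*b = -12*b)
T = -581 (T = 1 - (2 + 4*(-12*(-5) - 2*6))*9/3 = 1 - (2 + 4*(60 - 12))*9/3 = 1 - (2 + 4*48)*9/3 = 1 - (2 + 192)*9/3 = 1 - 194*9/3 = 1 - ⅓*1746 = 1 - 582 = -581)
((-154 - 25) + T) + V = ((-154 - 25) - 581) - 248 = (-179 - 581) - 248 = -760 - 248 = -1008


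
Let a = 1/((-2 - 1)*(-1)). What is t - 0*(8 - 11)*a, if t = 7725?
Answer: 7725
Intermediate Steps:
a = 1/3 (a = 1/(-3*(-1)) = 1/3 ≈ 0.33333)
t - 0*(8 - 11)*a = 7725 - 0*(8 - 11)/3 = 7725 - 0*(-3)/3 = 7725 - 0/3 = 7725 - 1*0 = 7725 + 0 = 7725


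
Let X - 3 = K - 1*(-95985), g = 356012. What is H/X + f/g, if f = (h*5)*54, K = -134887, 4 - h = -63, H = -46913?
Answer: 8702636933/6924255394 ≈ 1.2568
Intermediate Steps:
h = 67 (h = 4 - 1*(-63) = 4 + 63 = 67)
f = 18090 (f = (67*5)*54 = 335*54 = 18090)
X = -38899 (X = 3 + (-134887 - 1*(-95985)) = 3 + (-134887 + 95985) = 3 - 38902 = -38899)
H/X + f/g = -46913/(-38899) + 18090/356012 = -46913*(-1/38899) + 18090*(1/356012) = 46913/38899 + 9045/178006 = 8702636933/6924255394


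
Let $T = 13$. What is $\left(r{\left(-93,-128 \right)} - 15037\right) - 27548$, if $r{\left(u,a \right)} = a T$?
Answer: $-44249$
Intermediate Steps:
$r{\left(u,a \right)} = 13 a$ ($r{\left(u,a \right)} = a 13 = 13 a$)
$\left(r{\left(-93,-128 \right)} - 15037\right) - 27548 = \left(13 \left(-128\right) - 15037\right) - 27548 = \left(-1664 - 15037\right) - 27548 = -16701 - 27548 = -44249$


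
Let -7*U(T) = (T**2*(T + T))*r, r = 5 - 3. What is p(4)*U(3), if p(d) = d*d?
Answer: -1728/7 ≈ -246.86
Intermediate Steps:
r = 2
p(d) = d**2
U(T) = -4*T**3/7 (U(T) = -T**2*(T + T)*2/7 = -T**2*(2*T)*2/7 = -2*T**3*2/7 = -4*T**3/7)
p(4)*U(3) = 4**2*(-4/7*3**3) = 16*(-4/7*27) = 16*(-108/7) = -1728/7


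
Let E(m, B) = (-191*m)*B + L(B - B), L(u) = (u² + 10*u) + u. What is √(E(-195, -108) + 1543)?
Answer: I*√4020917 ≈ 2005.2*I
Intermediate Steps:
L(u) = u² + 11*u
E(m, B) = -191*B*m (E(m, B) = (-191*m)*B + (B - B)*(11 + (B - B)) = -191*B*m + 0*(11 + 0) = -191*B*m + 0*11 = -191*B*m + 0 = -191*B*m)
√(E(-195, -108) + 1543) = √(-191*(-108)*(-195) + 1543) = √(-4022460 + 1543) = √(-4020917) = I*√4020917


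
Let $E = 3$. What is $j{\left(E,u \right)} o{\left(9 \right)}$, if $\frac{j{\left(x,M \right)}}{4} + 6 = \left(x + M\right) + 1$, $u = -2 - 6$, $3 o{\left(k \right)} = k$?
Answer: $-120$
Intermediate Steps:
$o{\left(k \right)} = \frac{k}{3}$
$u = -8$ ($u = -2 - 6 = -8$)
$j{\left(x,M \right)} = -20 + 4 M + 4 x$ ($j{\left(x,M \right)} = -24 + 4 \left(\left(x + M\right) + 1\right) = -24 + 4 \left(\left(M + x\right) + 1\right) = -24 + 4 \left(1 + M + x\right) = -24 + \left(4 + 4 M + 4 x\right) = -20 + 4 M + 4 x$)
$j{\left(E,u \right)} o{\left(9 \right)} = \left(-20 + 4 \left(-8\right) + 4 \cdot 3\right) \frac{1}{3} \cdot 9 = \left(-20 - 32 + 12\right) 3 = \left(-40\right) 3 = -120$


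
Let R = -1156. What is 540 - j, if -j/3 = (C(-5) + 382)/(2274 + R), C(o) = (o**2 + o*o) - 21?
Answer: 604953/1118 ≈ 541.10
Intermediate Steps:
C(o) = -21 + 2*o**2 (C(o) = (o**2 + o**2) - 21 = 2*o**2 - 21 = -21 + 2*o**2)
j = -1233/1118 (j = -3*((-21 + 2*(-5)**2) + 382)/(2274 - 1156) = -3*((-21 + 2*25) + 382)/1118 = -3*((-21 + 50) + 382)/1118 = -3*(29 + 382)/1118 = -1233/1118 ≈ -1.1029)
540 - j = 540 - 1*(-1233/1118) = 540 + 1233/1118 = 604953/1118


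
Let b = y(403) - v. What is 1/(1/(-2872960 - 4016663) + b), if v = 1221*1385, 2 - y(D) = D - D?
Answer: -6889623/11650924331710 ≈ -5.9134e-7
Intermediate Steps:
y(D) = 2 (y(D) = 2 - (D - D) = 2 - 1*0 = 2 + 0 = 2)
v = 1691085
b = -1691083 (b = 2 - 1*1691085 = 2 - 1691085 = -1691083)
1/(1/(-2872960 - 4016663) + b) = 1/(1/(-2872960 - 4016663) - 1691083) = 1/(1/(-6889623) - 1691083) = 1/(-1/6889623 - 1691083) = 1/(-11650924331710/6889623) = -6889623/11650924331710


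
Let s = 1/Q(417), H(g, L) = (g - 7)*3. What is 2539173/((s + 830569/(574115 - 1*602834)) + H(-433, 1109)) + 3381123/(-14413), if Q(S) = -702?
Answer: -92197231180334817/43551701752769 ≈ -2117.0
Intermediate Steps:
H(g, L) = -21 + 3*g (H(g, L) = (-7 + g)*3 = -21 + 3*g)
s = -1/702 (s = 1/(-702) = -1/702 ≈ -0.0014245)
2539173/((s + 830569/(574115 - 1*602834)) + H(-433, 1109)) + 3381123/(-14413) = 2539173/((-1/702 + 830569/(574115 - 1*602834)) + (-21 + 3*(-433))) + 3381123/(-14413) = 2539173/((-1/702 + 830569/(574115 - 602834)) + (-21 - 1299)) + 3381123*(-1/14413) = 2539173/((-1/702 + 830569/(-28719)) - 1320) - 3381123/14413 = 2539173/((-1/702 + 830569*(-1/28719)) - 1320) - 3381123/14413 = 2539173/((-1/702 - 830569/28719) - 1320) - 3381123/14413 = 2539173/(-64787573/2240082 - 1320) - 3381123/14413 = 2539173/(-3021695813/2240082) - 3381123/14413 = 2539173*(-2240082/3021695813) - 3381123/14413 = -5687955732186/3021695813 - 3381123/14413 = -92197231180334817/43551701752769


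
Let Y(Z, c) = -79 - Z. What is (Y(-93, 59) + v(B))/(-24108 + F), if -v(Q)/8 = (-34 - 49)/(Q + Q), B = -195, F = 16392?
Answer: -1199/752310 ≈ -0.0015938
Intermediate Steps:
v(Q) = 332/Q (v(Q) = -8*(-34 - 49)/(Q + Q) = -(-664)/(2*Q) = -(-664)*1/(2*Q) = -(-332)/Q = 332/Q)
(Y(-93, 59) + v(B))/(-24108 + F) = ((-79 - 1*(-93)) + 332/(-195))/(-24108 + 16392) = ((-79 + 93) + 332*(-1/195))/(-7716) = (14 - 332/195)*(-1/7716) = (2398/195)*(-1/7716) = -1199/752310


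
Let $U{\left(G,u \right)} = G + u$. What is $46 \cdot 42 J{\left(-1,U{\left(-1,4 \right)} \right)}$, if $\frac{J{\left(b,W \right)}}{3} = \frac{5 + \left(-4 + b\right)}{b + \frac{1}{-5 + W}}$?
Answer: $0$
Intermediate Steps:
$J{\left(b,W \right)} = \frac{3 \left(1 + b\right)}{b + \frac{1}{-5 + W}}$ ($J{\left(b,W \right)} = 3 \frac{5 + \left(-4 + b\right)}{b + \frac{1}{-5 + W}} = 3 \frac{1 + b}{b + \frac{1}{-5 + W}} = \frac{3 \left(1 + b\right)}{b + \frac{1}{-5 + W}}$)
$46 \cdot 42 J{\left(-1,U{\left(-1,4 \right)} \right)} = 46 \cdot 42 \frac{3 \left(-5 + \left(-1 + 4\right) - -5 + \left(-1 + 4\right) \left(-1\right)\right)}{1 - -5 + \left(-1 + 4\right) \left(-1\right)} = 1932 \frac{3 \left(-5 + 3 + 5 + 3 \left(-1\right)\right)}{1 + 5 + 3 \left(-1\right)} = 1932 \frac{3 \left(-5 + 3 + 5 - 3\right)}{1 + 5 - 3} = 1932 \cdot 3 \cdot \frac{1}{3} \cdot 0 = 1932 \cdot 0 = 0$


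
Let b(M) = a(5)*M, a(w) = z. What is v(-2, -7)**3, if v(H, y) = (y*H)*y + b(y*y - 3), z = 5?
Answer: 2299968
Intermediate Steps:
a(w) = 5
b(M) = 5*M
v(H, y) = -15 + 5*y**2 + H*y**2 (v(H, y) = (y*H)*y + 5*(y*y - 3) = (H*y)*y + 5*(y**2 - 3) = H*y**2 + 5*(-3 + y**2) = H*y**2 + (-15 + 5*y**2) = -15 + 5*y**2 + H*y**2)
v(-2, -7)**3 = (-15 + 5*(-7)**2 - 2*(-7)**2)**3 = (-15 + 5*49 - 2*49)**3 = (-15 + 245 - 98)**3 = 132**3 = 2299968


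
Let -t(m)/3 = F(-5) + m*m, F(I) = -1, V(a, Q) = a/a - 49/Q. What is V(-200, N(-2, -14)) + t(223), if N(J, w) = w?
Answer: -298359/2 ≈ -1.4918e+5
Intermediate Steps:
V(a, Q) = 1 - 49/Q
t(m) = 3 - 3*m² (t(m) = -3*(-1 + m*m) = -3*(-1 + m²) = 3 - 3*m²)
V(-200, N(-2, -14)) + t(223) = (-49 - 14)/(-14) + (3 - 3*223²) = -1/14*(-63) + (3 - 3*49729) = 9/2 + (3 - 149187) = 9/2 - 149184 = -298359/2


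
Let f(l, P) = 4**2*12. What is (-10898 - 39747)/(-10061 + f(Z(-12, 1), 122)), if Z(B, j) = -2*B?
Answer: 50645/9869 ≈ 5.1317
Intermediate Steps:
f(l, P) = 192 (f(l, P) = 16*12 = 192)
(-10898 - 39747)/(-10061 + f(Z(-12, 1), 122)) = (-10898 - 39747)/(-10061 + 192) = -50645/(-9869) = -50645*(-1/9869) = 50645/9869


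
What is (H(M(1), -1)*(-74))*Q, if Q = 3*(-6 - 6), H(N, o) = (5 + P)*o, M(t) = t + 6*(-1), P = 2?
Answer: -18648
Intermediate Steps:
M(t) = -6 + t (M(t) = t - 6 = -6 + t)
H(N, o) = 7*o (H(N, o) = (5 + 2)*o = 7*o)
Q = -36 (Q = 3*(-12) = -36)
(H(M(1), -1)*(-74))*Q = ((7*(-1))*(-74))*(-36) = -7*(-74)*(-36) = 518*(-36) = -18648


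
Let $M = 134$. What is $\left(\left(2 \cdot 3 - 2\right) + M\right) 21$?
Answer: $2898$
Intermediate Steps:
$\left(\left(2 \cdot 3 - 2\right) + M\right) 21 = \left(\left(2 \cdot 3 - 2\right) + 134\right) 21 = \left(\left(6 - 2\right) + 134\right) 21 = \left(4 + 134\right) 21 = 138 \cdot 21 = 2898$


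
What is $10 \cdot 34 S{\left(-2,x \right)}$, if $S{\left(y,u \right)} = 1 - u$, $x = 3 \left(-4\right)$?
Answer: $4420$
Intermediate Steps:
$x = -12$
$10 \cdot 34 S{\left(-2,x \right)} = 10 \cdot 34 \left(1 - -12\right) = 340 \left(1 + 12\right) = 340 \cdot 13 = 4420$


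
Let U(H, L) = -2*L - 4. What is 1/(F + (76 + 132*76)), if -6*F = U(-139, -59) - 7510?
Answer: 3/34022 ≈ 8.8178e-5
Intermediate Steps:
U(H, L) = -4 - 2*L
F = 3698/3 (F = -((-4 - 2*(-59)) - 7510)/6 = -((-4 + 118) - 7510)/6 = -(114 - 7510)/6 = -⅙*(-7396) = 3698/3 ≈ 1232.7)
1/(F + (76 + 132*76)) = 1/(3698/3 + (76 + 132*76)) = 1/(3698/3 + (76 + 10032)) = 1/(3698/3 + 10108) = 1/(34022/3) = 3/34022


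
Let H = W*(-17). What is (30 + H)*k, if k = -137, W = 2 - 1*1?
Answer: -1781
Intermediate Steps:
W = 1 (W = 2 - 1 = 1)
H = -17 (H = 1*(-17) = -17)
(30 + H)*k = (30 - 17)*(-137) = 13*(-137) = -1781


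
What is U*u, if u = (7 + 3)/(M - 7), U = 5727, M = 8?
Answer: 57270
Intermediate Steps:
u = 10 (u = (7 + 3)/(8 - 7) = 10/1 = 10*1 = 10)
U*u = 5727*10 = 57270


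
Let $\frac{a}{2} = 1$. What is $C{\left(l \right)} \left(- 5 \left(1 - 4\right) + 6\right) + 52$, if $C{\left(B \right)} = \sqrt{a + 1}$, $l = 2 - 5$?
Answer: $52 + 21 \sqrt{3} \approx 88.373$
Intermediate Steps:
$a = 2$ ($a = 2 \cdot 1 = 2$)
$l = -3$
$C{\left(B \right)} = \sqrt{3}$ ($C{\left(B \right)} = \sqrt{2 + 1} = \sqrt{3}$)
$C{\left(l \right)} \left(- 5 \left(1 - 4\right) + 6\right) + 52 = \sqrt{3} \left(- 5 \left(1 - 4\right) + 6\right) + 52 = \sqrt{3} \left(\left(-5\right) \left(-3\right) + 6\right) + 52 = \sqrt{3} \left(15 + 6\right) + 52 = \sqrt{3} \cdot 21 + 52 = 21 \sqrt{3} + 52 = 52 + 21 \sqrt{3}$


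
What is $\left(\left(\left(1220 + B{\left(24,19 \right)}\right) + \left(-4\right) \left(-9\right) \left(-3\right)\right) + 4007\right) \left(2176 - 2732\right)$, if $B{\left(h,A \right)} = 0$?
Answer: $-2846164$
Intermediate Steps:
$\left(\left(\left(1220 + B{\left(24,19 \right)}\right) + \left(-4\right) \left(-9\right) \left(-3\right)\right) + 4007\right) \left(2176 - 2732\right) = \left(\left(\left(1220 + 0\right) + \left(-4\right) \left(-9\right) \left(-3\right)\right) + 4007\right) \left(2176 - 2732\right) = \left(\left(1220 + 36 \left(-3\right)\right) + 4007\right) \left(-556\right) = \left(\left(1220 - 108\right) + 4007\right) \left(-556\right) = \left(1112 + 4007\right) \left(-556\right) = 5119 \left(-556\right) = -2846164$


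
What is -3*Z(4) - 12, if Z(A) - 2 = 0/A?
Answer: -18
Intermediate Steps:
Z(A) = 2 (Z(A) = 2 + 0/A = 2 + 0 = 2)
-3*Z(4) - 12 = -3*2 - 12 = -6 - 12 = -18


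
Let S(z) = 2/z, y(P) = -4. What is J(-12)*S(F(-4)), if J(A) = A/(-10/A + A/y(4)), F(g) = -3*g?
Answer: -12/23 ≈ -0.52174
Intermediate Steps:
J(A) = A/(-10/A - A/4) (J(A) = A/(-10/A + A/(-4)) = A/(-10/A + A*(-1/4)) = A/(-10/A - A/4))
J(-12)*S(F(-4)) = (-4*(-12)**2/(40 + (-12)**2))*(2/((-3*(-4)))) = (-4*144/(40 + 144))*(2/12) = (-4*144/184)*(2*(1/12)) = -4*144*1/184*(1/6) = -72/23*1/6 = -12/23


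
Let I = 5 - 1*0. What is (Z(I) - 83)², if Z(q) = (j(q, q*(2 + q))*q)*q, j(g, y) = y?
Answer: 627264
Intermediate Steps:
I = 5 (I = 5 + 0 = 5)
Z(q) = q³*(2 + q) (Z(q) = ((q*(2 + q))*q)*q = (q²*(2 + q))*q = q³*(2 + q))
(Z(I) - 83)² = (5³*(2 + 5) - 83)² = (125*7 - 83)² = (875 - 83)² = 792² = 627264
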